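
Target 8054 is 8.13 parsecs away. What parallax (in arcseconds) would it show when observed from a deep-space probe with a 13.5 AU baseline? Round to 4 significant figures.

1.661 arcsec

p (arcsec) = B (AU) / d (pc).
p = 13.5 / 8.13 = 1.6605 arcsec.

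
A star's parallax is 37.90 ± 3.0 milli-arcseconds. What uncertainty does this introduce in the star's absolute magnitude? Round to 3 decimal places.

M = m − 5 log₁₀ d + 5 = m + 5 log₁₀ p + 5, so ∂M/∂p = 5/(p ln 10).
σ_M = (5/ln 10) · (σ_p/p) = 2.1715 × 3.0/37.90 = 2.1715 × 0.079156 = 0.17189.

σ_M = 0.172 mag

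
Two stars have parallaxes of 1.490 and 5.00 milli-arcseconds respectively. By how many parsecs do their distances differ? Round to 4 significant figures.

471.1 pc

d_A = 1/0.001490″ = 671.14 pc; d_B = 1/0.005000″ = 200 pc.
|d_B − d_A| = |200 − 671.14| = 471.14 pc.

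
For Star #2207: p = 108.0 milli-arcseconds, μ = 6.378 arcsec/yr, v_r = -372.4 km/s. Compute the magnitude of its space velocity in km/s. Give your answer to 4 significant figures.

d = 1/p = 1/0.1080″ = 9.2593 pc.
v_t = 4.740 μ d = 4.740 × 6.378 × 9.2593 = 279.92 km/s.
v = √(v_r² + v_t²) = √((-372.4)² + 279.92²) = √217037 = 465.87 km/s.

465.9 km/s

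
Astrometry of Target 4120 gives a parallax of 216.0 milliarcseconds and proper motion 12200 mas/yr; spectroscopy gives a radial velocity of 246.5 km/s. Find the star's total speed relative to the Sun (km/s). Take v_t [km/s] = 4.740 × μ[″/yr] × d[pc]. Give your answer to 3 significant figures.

364 km/s

d = 1/p = 1/0.2160″ = 4.6296 pc.
μ = 12200 mas/yr = 12.20 ″/yr.
v_t = 4.740 μ d = 4.740 × 12.20 × 4.6296 = 267.72 km/s.
v = √(v_r² + v_t²) = √(246.5² + 267.72²) = √132436 = 363.92 km/s.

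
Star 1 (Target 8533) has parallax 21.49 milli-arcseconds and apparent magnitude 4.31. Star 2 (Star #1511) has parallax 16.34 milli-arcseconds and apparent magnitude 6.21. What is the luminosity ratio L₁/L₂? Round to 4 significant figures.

L₁/L₂ = 3.327

d₁ = 1/p₁ = 1/0.02149″ = 46.533 pc; d₂ = 1/p₂ = 1/0.01634″ = 61.2 pc.
M₁ = m₁ − 5 log₁₀ d₁ + 5 = 4.31 − 8.3388 + 5 = 0.9712.
M₂ = 6.21 − 8.9338 + 5 = 2.2762.
L₁/L₂ = 10^(0.4(M₂ − M₁)) = 10^(0.4 × 1.3050) = 10^0.52200 = 3.3266.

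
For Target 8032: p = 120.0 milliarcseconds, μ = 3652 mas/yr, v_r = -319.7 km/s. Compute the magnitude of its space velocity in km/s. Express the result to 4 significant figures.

d = 1/p = 1/0.1200″ = 8.3333 pc.
μ = 3652 mas/yr = 3.652 ″/yr.
v_t = 4.740 μ d = 4.740 × 3.652 × 8.3333 = 144.25 km/s.
v = √(v_r² + v_t²) = √((-319.7)² + 144.25²) = √123016 = 350.74 km/s.

350.7 km/s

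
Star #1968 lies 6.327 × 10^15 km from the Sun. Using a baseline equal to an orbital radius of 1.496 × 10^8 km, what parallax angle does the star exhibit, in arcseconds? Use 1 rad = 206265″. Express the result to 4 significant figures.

θ ≈ B/d = (1.496 × 10^8) / (6.327 × 10^15) = 2.3645 × 10^-8 rad.
In arcseconds: 2.3645 × 10^-8 × 206265 = 0.0048771″.

0.004877 arcsec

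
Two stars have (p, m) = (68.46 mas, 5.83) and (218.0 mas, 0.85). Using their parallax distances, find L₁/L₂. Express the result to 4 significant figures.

L₁/L₂ = 0.1033

d₁ = 1/p₁ = 1/0.06846″ = 14.607 pc; d₂ = 1/p₂ = 1/0.2180″ = 4.5872 pc.
M₁ = m₁ − 5 log₁₀ d₁ + 5 = 5.83 − 5.8228 + 5 = 5.0072.
M₂ = 0.85 − 3.3077 + 5 = 2.5423.
L₁/L₂ = 10^(0.4(M₂ − M₁)) = 10^(0.4 × (-2.4649)) = 10^(-0.98596) = 0.10329.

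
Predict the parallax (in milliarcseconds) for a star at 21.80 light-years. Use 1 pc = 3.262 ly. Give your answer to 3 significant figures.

150 mas

d = 21.80 ly ÷ 3.262 = 6.683 pc.
p = 1/d = 1/6.683 = 0.14963 arcsec.
= 0.14963 × 1000 = 149.63 mas.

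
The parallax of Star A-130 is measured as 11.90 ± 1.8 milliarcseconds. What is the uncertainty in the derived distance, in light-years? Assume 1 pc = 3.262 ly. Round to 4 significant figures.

d = 1/p, so σ_d = σ_p / p².
σ_d = 0.00180 / (0.01190)² = 0.00180 / 0.00014161 = 12.711 pc = 12.711 × 3.262 ly = 41.463 ly.

41.46 ly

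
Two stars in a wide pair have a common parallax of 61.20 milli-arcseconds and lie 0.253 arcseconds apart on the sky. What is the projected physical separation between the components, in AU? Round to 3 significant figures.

4.13 AU

d = 1/p = 1/0.06120″ = 16.34 pc.
At distance d (pc), an angle of θ arcsec spans θ·d AU: s = 0.253 × 16.34 = 4.134 AU.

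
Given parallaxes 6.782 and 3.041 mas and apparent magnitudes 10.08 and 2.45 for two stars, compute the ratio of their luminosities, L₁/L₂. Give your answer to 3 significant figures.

L₁/L₂ = 0.000178

d₁ = 1/p₁ = 1/0.006782″ = 147.45 pc; d₂ = 1/p₂ = 1/0.003041″ = 328.84 pc.
M₁ = m₁ − 5 log₁₀ d₁ + 5 = 10.08 − 10.8432 + 5 = 4.2368.
M₂ = 2.45 − 12.5849 + 5 = -5.1349.
L₁/L₂ = 10^(0.4(M₂ − M₁)) = 10^(0.4 × (-9.3717)) = 10^(-3.74868) = 0.00017837.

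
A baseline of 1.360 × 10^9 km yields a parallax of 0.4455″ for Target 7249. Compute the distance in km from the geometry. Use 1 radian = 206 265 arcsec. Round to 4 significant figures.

θ = 0.4455″ = 0.4455/206265 = 2.1598 × 10^-6 rad.
d = B/θ = (1.360 × 10^9) / (2.1598 × 10^-6) = 6.2969 × 10^14 km.

6.297 × 10^14 km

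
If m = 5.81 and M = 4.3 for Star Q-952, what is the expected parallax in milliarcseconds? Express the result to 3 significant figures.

m − M = 5.81 − 4.3 = 1.51.
d = 10^((m−M)/5 + 1) = 10^1.302 = 20.045 pc.
p = 1/d = 1/20.045 = 0.049888 arcsec = 49.888 mas.

49.9 mas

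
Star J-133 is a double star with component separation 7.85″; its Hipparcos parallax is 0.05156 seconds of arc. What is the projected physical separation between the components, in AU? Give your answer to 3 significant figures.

152 AU

d = 1/p = 1/0.05156″ = 19.395 pc.
At distance d (pc), an angle of θ arcsec spans θ·d AU: s = 7.85 × 19.395 = 152.25 AU.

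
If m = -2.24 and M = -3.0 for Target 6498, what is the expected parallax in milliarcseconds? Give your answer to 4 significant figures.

m − M = -2.24 − (-3.0) = 0.76.
d = 10^((m−M)/5 + 1) = 10^1.152 = 14.191 pc.
p = 1/d = 1/14.191 = 0.070467 arcsec = 70.467 mas.

70.47 mas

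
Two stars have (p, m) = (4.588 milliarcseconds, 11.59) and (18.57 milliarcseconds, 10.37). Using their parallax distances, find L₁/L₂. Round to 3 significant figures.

d₁ = 1/p₁ = 1/0.004588″ = 217.96 pc; d₂ = 1/p₂ = 1/0.01857″ = 53.85 pc.
M₁ = m₁ − 5 log₁₀ d₁ + 5 = 11.59 − 11.6919 + 5 = 4.8981.
M₂ = 10.37 − 8.6559 + 5 = 6.7141.
L₁/L₂ = 10^(0.4(M₂ − M₁)) = 10^(0.4 × 1.8160) = 10^0.72640 = 5.326.

L₁/L₂ = 5.33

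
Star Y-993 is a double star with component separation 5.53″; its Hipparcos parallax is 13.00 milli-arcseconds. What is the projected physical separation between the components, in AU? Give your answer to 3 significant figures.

d = 1/p = 1/0.01300″ = 76.923 pc.
At distance d (pc), an angle of θ arcsec spans θ·d AU: s = 5.53 × 76.923 = 425.38 AU.

425 AU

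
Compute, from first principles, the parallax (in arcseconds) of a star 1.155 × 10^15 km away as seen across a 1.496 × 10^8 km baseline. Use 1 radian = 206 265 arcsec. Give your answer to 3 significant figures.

θ ≈ B/d = (1.496 × 10^8) / (1.155 × 10^15) = 1.2952 × 10^-7 rad.
In arcseconds: 1.2952 × 10^-7 × 206265 = 0.026715″.

0.0267 arcsec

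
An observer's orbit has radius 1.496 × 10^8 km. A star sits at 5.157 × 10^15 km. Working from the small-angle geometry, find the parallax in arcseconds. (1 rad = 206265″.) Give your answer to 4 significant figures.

0.005984 arcsec

θ ≈ B/d = (1.496 × 10^8) / (5.157 × 10^15) = 2.9009 × 10^-8 rad.
In arcseconds: 2.9009 × 10^-8 × 206265 = 0.0059835″.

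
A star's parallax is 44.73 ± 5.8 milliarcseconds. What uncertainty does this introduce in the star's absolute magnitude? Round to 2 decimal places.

σ_M = 0.28 mag

M = m − 5 log₁₀ d + 5 = m + 5 log₁₀ p + 5, so ∂M/∂p = 5/(p ln 10).
σ_M = (5/ln 10) · (σ_p/p) = 2.1715 × 5.8/44.73 = 2.1715 × 0.12967 = 0.28158.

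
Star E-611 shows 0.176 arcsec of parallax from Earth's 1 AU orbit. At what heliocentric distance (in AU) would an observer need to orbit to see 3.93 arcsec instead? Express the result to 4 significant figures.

22.33 AU

Parallax scales linearly with baseline: p ∝ B, so B = p_target / p_Earth × 1 AU.
B = 3.93 / 0.176 = 22.33 AU.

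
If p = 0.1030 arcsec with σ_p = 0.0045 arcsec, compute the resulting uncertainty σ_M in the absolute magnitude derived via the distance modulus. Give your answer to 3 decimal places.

M = m − 5 log₁₀ d + 5 = m + 5 log₁₀ p + 5, so ∂M/∂p = 5/(p ln 10).
σ_M = (5/ln 10) · (σ_p/p) = 2.1715 × 0.0045/0.1030 = 2.1715 × 0.043689 = 0.094871.

σ_M = 0.095 mag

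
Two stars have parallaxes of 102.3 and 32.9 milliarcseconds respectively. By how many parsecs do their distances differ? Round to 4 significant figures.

20.62 pc

d_A = 1/0.1023″ = 9.7752 pc; d_B = 1/0.03290″ = 30.395 pc.
|d_B − d_A| = |30.395 − 9.7752| = 20.62 pc.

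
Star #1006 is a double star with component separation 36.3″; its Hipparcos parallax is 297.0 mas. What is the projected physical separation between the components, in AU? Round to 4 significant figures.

d = 1/p = 1/0.2970″ = 3.367 pc.
At distance d (pc), an angle of θ arcsec spans θ·d AU: s = 36.3 × 3.367 = 122.22 AU.

122.2 AU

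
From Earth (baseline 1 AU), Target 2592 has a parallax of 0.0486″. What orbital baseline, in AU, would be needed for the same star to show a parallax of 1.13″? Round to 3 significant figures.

Parallax scales linearly with baseline: p ∝ B, so B = p_target / p_Earth × 1 AU.
B = 1.13 / 0.0486 = 23.251 AU.

23.3 AU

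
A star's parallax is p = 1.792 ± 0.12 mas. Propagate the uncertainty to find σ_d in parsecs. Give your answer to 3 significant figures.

d = 1/p, so σ_d = σ_p / p².
σ_d = 0.000120 / (0.001792)² = 0.000120 / 0.0000032113 = 37.368 pc.

37.4 pc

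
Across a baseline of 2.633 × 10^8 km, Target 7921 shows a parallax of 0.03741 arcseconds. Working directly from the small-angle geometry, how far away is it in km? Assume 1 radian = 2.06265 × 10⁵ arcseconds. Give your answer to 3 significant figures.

θ = 0.03741″ = 0.03741/206265 = 1.8137 × 10^-7 rad.
d = B/θ = (2.633 × 10^8) / (1.8137 × 10^-7) = 1.4517 × 10^15 km.

1.45 × 10^15 km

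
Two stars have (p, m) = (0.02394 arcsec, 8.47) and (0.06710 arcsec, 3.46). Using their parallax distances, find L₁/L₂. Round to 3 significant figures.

L₁/L₂ = 0.0778

d₁ = 1/p₁ = 1/0.02394″ = 41.771 pc; d₂ = 1/p₂ = 1/0.06710″ = 14.903 pc.
M₁ = m₁ − 5 log₁₀ d₁ + 5 = 8.47 − 8.1044 + 5 = 5.3656.
M₂ = 3.46 − 5.8664 + 5 = 2.5936.
L₁/L₂ = 10^(0.4(M₂ − M₁)) = 10^(0.4 × (-2.7720)) = 10^(-1.10880) = 0.077839.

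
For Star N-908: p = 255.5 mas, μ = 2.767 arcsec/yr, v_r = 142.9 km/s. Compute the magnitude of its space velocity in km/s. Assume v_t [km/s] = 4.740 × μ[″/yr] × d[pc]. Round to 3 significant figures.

152 km/s

d = 1/p = 1/0.2555″ = 3.9139 pc.
v_t = 4.740 μ d = 4.740 × 2.767 × 3.9139 = 51.333 km/s.
v = √(v_r² + v_t²) = √(142.9² + 51.333²) = √23055.5 = 151.84 km/s.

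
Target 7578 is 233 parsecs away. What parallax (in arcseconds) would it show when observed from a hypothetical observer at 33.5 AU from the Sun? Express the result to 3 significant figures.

0.144 arcsec

p (arcsec) = B (AU) / d (pc).
p = 33.5 / 233 = 0.14378 arcsec.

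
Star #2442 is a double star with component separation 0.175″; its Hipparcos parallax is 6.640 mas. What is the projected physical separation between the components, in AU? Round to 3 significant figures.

26.4 AU

d = 1/p = 1/0.006640″ = 150.6 pc.
At distance d (pc), an angle of θ arcsec spans θ·d AU: s = 0.175 × 150.6 = 26.355 AU.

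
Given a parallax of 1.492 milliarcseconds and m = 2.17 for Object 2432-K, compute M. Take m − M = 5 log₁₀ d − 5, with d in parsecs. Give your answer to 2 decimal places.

M = -6.96

d = 1/p = 1/0.001492″ = 670.24 pc.
m − M = 5 log₁₀(670.24) − 5 = 14.1312 − 5 = 9.1312.
M = m − (m − M) = 2.17 − 9.1312 = -6.96.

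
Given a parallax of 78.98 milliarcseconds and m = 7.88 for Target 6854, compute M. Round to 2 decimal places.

M = 7.37

d = 1/p = 1/0.07898″ = 12.661 pc.
m − M = 5 log₁₀(12.661) − 5 = 5.5123 − 5 = 0.5123.
M = m − (m − M) = 7.88 − 0.5123 = 7.37.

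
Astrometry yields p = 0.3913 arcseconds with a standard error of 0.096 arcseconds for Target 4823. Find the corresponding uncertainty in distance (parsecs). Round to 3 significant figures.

0.627 pc

d = 1/p, so σ_d = σ_p / p².
σ_d = 0.0960 / (0.3913)² = 0.0960 / 0.15312 = 0.62696 pc.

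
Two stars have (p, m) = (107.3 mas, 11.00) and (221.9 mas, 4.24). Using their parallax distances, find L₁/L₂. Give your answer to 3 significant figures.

L₁/L₂ = 0.00846

d₁ = 1/p₁ = 1/0.1073″ = 9.3197 pc; d₂ = 1/p₂ = 1/0.2219″ = 4.5065 pc.
M₁ = m₁ − 5 log₁₀ d₁ + 5 = 11.00 − 4.8470 + 5 = 11.1530.
M₂ = 4.24 − 3.2692 + 5 = 5.9708.
L₁/L₂ = 10^(0.4(M₂ − M₁)) = 10^(0.4 × (-5.1822)) = 10^(-2.07288) = 0.0084551.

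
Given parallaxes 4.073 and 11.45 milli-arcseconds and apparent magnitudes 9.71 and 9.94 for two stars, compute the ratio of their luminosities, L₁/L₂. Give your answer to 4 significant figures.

d₁ = 1/p₁ = 1/0.004073″ = 245.52 pc; d₂ = 1/p₂ = 1/0.01145″ = 87.336 pc.
M₁ = m₁ − 5 log₁₀ d₁ + 5 = 9.71 − 11.9504 + 5 = 2.7596.
M₂ = 9.94 − 9.7060 + 5 = 5.2340.
L₁/L₂ = 10^(0.4(M₂ − M₁)) = 10^(0.4 × 2.4744) = 10^0.98976 = 9.767.

L₁/L₂ = 9.767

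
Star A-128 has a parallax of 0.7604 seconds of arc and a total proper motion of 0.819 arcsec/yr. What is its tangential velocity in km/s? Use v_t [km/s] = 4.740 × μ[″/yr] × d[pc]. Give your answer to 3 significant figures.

5.11 km/s

d = 1/p = 1/0.7604″ = 1.3151 pc.
v_t = 4.74 × μ × d = 4.74 × 0.819 × 1.3151 = 5.1053 km/s.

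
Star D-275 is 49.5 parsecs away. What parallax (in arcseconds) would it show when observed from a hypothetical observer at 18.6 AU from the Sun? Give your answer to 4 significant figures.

p (arcsec) = B (AU) / d (pc).
p = 18.6 / 49.5 = 0.37576 arcsec.

0.3758 arcsec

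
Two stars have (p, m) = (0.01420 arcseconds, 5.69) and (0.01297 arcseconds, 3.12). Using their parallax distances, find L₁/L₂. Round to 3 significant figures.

L₁/L₂ = 0.0782

d₁ = 1/p₁ = 1/0.01420″ = 70.423 pc; d₂ = 1/p₂ = 1/0.01297″ = 77.101 pc.
M₁ = m₁ − 5 log₁₀ d₁ + 5 = 5.69 − 9.2386 + 5 = 1.4514.
M₂ = 3.12 − 9.4353 + 5 = -1.3153.
L₁/L₂ = 10^(0.4(M₂ − M₁)) = 10^(0.4 × (-2.7667)) = 10^(-1.10668) = 0.07822.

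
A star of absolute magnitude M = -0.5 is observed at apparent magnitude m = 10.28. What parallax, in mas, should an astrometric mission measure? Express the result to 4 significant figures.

0.6982 mas

m − M = 10.28 − (-0.5) = 10.78.
d = 10^((m−M)/5 + 1) = 10^3.156 = 1432.2 pc.
p = 1/d = 1/1432.2 = 0.00069823 arcsec = 0.69823 mas.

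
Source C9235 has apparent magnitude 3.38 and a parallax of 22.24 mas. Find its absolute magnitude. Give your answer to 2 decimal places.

M = 0.12

d = 1/p = 1/0.02224″ = 44.964 pc.
m − M = 5 log₁₀(44.964) − 5 = 8.2643 − 5 = 3.2643.
M = m − (m − M) = 3.38 − 3.2643 = 0.12.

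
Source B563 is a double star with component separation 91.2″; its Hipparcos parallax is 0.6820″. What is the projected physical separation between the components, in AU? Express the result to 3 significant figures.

134 AU

d = 1/p = 1/0.6820″ = 1.4663 pc.
At distance d (pc), an angle of θ arcsec spans θ·d AU: s = 91.2 × 1.4663 = 133.73 AU.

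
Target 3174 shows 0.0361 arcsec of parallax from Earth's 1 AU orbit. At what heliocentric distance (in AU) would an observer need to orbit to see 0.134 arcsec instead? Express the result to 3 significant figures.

3.71 AU

Parallax scales linearly with baseline: p ∝ B, so B = p_target / p_Earth × 1 AU.
B = 0.134 / 0.0361 = 3.7119 AU.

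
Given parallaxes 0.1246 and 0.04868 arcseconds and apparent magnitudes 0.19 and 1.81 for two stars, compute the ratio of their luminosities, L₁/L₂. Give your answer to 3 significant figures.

d₁ = 1/p₁ = 1/0.1246″ = 8.0257 pc; d₂ = 1/p₂ = 1/0.04868″ = 20.542 pc.
M₁ = m₁ − 5 log₁₀ d₁ + 5 = 0.19 − 4.5224 + 5 = 0.6676.
M₂ = 1.81 − 6.5632 + 5 = 0.2468.
L₁/L₂ = 10^(0.4(M₂ − M₁)) = 10^(0.4 × (-0.4208)) = 10^(-0.16832) = 0.6787.

L₁/L₂ = 0.679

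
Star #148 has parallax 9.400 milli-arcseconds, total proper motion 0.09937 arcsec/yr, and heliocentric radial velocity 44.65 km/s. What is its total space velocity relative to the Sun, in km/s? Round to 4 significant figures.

d = 1/p = 1/0.009400″ = 106.38 pc.
v_t = 4.740 μ d = 4.740 × 0.09937 × 106.38 = 50.106 km/s.
v = √(v_r² + v_t²) = √(44.65² + 50.106²) = √4504.23 = 67.114 km/s.

67.11 km/s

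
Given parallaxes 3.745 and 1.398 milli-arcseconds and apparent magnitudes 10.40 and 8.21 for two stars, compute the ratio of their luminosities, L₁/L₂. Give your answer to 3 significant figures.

L₁/L₂ = 0.0185

d₁ = 1/p₁ = 1/0.003745″ = 267.02 pc; d₂ = 1/p₂ = 1/0.001398″ = 715.31 pc.
M₁ = m₁ − 5 log₁₀ d₁ + 5 = 10.40 − 12.1327 + 5 = 3.2673.
M₂ = 8.21 − 14.2725 + 5 = -1.0625.
L₁/L₂ = 10^(0.4(M₂ − M₁)) = 10^(0.4 × (-4.3298)) = 10^(-1.73192) = 0.018539.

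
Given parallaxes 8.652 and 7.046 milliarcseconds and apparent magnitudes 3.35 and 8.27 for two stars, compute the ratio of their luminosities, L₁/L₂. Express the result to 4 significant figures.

L₁/L₂ = 61.61

d₁ = 1/p₁ = 1/0.008652″ = 115.58 pc; d₂ = 1/p₂ = 1/0.007046″ = 141.92 pc.
M₁ = m₁ − 5 log₁₀ d₁ + 5 = 3.35 − 10.3144 + 5 = -1.9644.
M₂ = 8.27 − 10.7602 + 5 = 2.5098.
L₁/L₂ = 10^(0.4(M₂ − M₁)) = 10^(0.4 × 4.4742) = 10^1.78968 = 61.614.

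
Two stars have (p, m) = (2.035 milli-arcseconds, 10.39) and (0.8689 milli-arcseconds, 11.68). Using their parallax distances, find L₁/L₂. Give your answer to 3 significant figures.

d₁ = 1/p₁ = 1/0.002035″ = 491.4 pc; d₂ = 1/p₂ = 1/0.0008689″ = 1150.9 pc.
M₁ = m₁ − 5 log₁₀ d₁ + 5 = 10.39 − 13.4572 + 5 = 1.9328.
M₂ = 11.68 − 15.3052 + 5 = 1.3748.
L₁/L₂ = 10^(0.4(M₂ − M₁)) = 10^(0.4 × (-0.5580)) = 10^(-0.22320) = 0.59814.

L₁/L₂ = 0.598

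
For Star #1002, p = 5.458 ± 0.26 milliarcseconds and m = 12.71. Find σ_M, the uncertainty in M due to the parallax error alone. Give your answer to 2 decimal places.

M = m − 5 log₁₀ d + 5 = m + 5 log₁₀ p + 5, so ∂M/∂p = 5/(p ln 10).
σ_M = (5/ln 10) · (σ_p/p) = 2.1715 × 0.26/5.458 = 2.1715 × 0.047636 = 0.10344.

σ_M = 0.10 mag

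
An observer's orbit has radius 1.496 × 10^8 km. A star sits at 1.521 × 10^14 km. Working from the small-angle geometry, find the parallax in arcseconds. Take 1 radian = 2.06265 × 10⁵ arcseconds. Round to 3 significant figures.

0.203 arcsec

θ ≈ B/d = (1.496 × 10^8) / (1.521 × 10^14) = 9.8356 × 10^-7 rad.
In arcseconds: 9.8356 × 10^-7 × 206265 = 0.20287″.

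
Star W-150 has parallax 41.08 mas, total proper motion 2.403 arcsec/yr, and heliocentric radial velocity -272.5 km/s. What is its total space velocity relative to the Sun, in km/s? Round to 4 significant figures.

388.8 km/s

d = 1/p = 1/0.04108″ = 24.343 pc.
v_t = 4.740 μ d = 4.740 × 2.403 × 24.343 = 277.27 km/s.
v = √(v_r² + v_t²) = √((-272.5)² + 277.27²) = √151135 = 388.76 km/s.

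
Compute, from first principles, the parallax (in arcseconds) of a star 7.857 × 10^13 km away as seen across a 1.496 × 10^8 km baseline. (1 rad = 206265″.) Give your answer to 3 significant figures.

0.393 arcsec

θ ≈ B/d = (1.496 × 10^8) / (7.857 × 10^13) = 1.9040 × 10^-6 rad.
In arcseconds: 1.9040 × 10^-6 × 206265 = 0.39273″.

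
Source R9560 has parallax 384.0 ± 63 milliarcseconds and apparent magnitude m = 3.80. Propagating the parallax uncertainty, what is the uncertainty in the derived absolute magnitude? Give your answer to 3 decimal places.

M = m − 5 log₁₀ d + 5 = m + 5 log₁₀ p + 5, so ∂M/∂p = 5/(p ln 10).
σ_M = (5/ln 10) · (σ_p/p) = 2.1715 × 63/384.0 = 2.1715 × 0.16406 = 0.35626.

σ_M = 0.356 mag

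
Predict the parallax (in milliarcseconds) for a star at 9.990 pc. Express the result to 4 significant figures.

p = 1/d = 1/9.99 = 0.1001 arcsec.
= 0.1001 × 1000 = 100.1 mas.

100.1 mas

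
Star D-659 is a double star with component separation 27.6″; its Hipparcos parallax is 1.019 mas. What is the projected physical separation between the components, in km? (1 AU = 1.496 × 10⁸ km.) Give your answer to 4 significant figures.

4.052 × 10^12 km

d = 1/p = 1/0.001019″ = 981.35 pc.
At distance d (pc), an angle of θ arcsec spans θ·d AU: s = 27.6 × 981.35 = 27085 AU.
= 27085 × 1.496 × 10⁸ km = 4.0519 × 10^12 km.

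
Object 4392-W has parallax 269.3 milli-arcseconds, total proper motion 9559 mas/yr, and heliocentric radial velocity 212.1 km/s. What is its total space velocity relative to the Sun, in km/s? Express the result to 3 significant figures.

d = 1/p = 1/0.2693″ = 3.7133 pc.
μ = 9559 mas/yr = 9.559 ″/yr.
v_t = 4.740 μ d = 4.740 × 9.559 × 3.7133 = 168.25 km/s.
v = √(v_r² + v_t²) = √(212.1² + 168.25²) = √73294.5 = 270.73 km/s.

271 km/s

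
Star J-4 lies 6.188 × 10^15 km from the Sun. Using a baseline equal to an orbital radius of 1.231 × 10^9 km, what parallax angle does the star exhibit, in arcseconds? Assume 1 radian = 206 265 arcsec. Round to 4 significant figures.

θ ≈ B/d = (1.231 × 10^9) / (6.188 × 10^15) = 1.9893 × 10^-7 rad.
In arcseconds: 1.9893 × 10^-7 × 206265 = 0.041032″.

0.04103 arcsec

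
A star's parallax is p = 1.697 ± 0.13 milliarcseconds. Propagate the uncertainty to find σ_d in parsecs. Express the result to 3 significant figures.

45.1 pc

d = 1/p, so σ_d = σ_p / p².
σ_d = 0.000130 / (0.001697)² = 0.000130 / 0.0000028798 = 45.142 pc.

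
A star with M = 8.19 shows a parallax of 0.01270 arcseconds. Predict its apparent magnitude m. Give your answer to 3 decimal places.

m = 12.671

d = 1/p = 1/0.01270″ = 78.74 pc.
m − M = 5 log₁₀ d − 5 = 5 log₁₀(78.74) − 5 = 9.4810 − 5 = 4.4810.
m = M + (m − M) = 8.19 + 4.4810 = 12.671.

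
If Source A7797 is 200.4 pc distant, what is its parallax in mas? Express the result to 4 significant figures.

p = 1/d = 1/200.4 = 0.00499 arcsec.
= 0.00499 × 1000 = 4.99 mas.

4.990 mas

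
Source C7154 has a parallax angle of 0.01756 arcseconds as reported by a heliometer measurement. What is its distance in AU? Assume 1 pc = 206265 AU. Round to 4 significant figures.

1.175 × 10^7 AU

d = 1/p = 1/0.01756 = 56.948 pc.
In AU: 56.948 × 206265 = 1.1746 × 10^7 AU.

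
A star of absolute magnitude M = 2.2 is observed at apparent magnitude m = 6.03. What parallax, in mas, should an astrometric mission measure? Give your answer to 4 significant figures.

17.14 mas

m − M = 6.03 − 2.2 = 3.83.
d = 10^((m−M)/5 + 1) = 10^1.766 = 58.345 pc.
p = 1/d = 1/58.345 = 0.017139 arcsec = 17.139 mas.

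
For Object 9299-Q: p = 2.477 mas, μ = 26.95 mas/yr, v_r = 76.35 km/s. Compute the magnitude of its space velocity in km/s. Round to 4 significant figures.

d = 1/p = 1/0.002477″ = 403.71 pc.
μ = 26.95 mas/yr = 0.02695 ″/yr.
v_t = 4.740 μ d = 4.740 × 0.02695 × 403.71 = 51.571 km/s.
v = √(v_r² + v_t²) = √(76.35² + 51.571²) = √8488.89 = 92.135 km/s.

92.14 km/s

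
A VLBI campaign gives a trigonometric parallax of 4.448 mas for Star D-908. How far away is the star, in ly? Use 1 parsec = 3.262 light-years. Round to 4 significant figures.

p = 4.448 mas = 0.004448 arcsec.
d = 1/p = 1/0.004448 = 224.82 pc.
In light-years: 224.82 × 3.262 = 733.36 ly.

733.4 ly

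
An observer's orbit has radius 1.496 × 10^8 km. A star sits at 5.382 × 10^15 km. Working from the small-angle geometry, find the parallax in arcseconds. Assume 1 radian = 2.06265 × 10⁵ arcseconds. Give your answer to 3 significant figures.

θ ≈ B/d = (1.496 × 10^8) / (5.382 × 10^15) = 2.7796 × 10^-8 rad.
In arcseconds: 2.7796 × 10^-8 × 206265 = 0.0057333″.

0.00573 arcsec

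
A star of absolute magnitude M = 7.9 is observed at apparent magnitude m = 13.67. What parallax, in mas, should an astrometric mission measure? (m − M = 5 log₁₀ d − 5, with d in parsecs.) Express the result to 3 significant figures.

7.01 mas

m − M = 13.67 − 7.9 = 5.77.
d = 10^((m−M)/5 + 1) = 10^2.154 = 142.56 pc.
p = 1/d = 1/142.56 = 0.0070146 arcsec = 7.0146 mas.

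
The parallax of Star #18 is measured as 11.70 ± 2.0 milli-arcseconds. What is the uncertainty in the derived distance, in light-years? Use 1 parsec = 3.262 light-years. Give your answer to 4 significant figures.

47.66 ly

d = 1/p, so σ_d = σ_p / p².
σ_d = 0.00200 / (0.01170)² = 0.00200 / 0.00013689 = 14.61 pc = 14.61 × 3.262 ly = 47.658 ly.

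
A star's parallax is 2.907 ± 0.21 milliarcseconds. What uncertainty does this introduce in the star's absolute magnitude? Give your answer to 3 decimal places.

M = m − 5 log₁₀ d + 5 = m + 5 log₁₀ p + 5, so ∂M/∂p = 5/(p ln 10).
σ_M = (5/ln 10) · (σ_p/p) = 2.1715 × 0.21/2.907 = 2.1715 × 0.072239 = 0.15687.

σ_M = 0.157 mag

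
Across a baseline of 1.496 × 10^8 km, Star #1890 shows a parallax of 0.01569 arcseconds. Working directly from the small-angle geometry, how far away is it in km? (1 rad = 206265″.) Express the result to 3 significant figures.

θ = 0.01569″ = 0.01569/206265 = 7.6067 × 10^-8 rad.
d = B/θ = (1.496 × 10^8) / (7.6067 × 10^-8) = 1.9667 × 10^15 km.

1.97 × 10^15 km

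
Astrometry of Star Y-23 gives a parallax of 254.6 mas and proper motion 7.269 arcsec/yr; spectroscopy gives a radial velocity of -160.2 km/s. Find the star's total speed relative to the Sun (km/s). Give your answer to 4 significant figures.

209.7 km/s

d = 1/p = 1/0.2546″ = 3.9277 pc.
v_t = 4.740 μ d = 4.740 × 7.269 × 3.9277 = 135.33 km/s.
v = √(v_r² + v_t²) = √((-160.2)² + 135.33²) = √43978.2 = 209.71 km/s.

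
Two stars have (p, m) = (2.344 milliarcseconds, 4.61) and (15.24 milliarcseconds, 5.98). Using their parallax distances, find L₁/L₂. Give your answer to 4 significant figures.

L₁/L₂ = 149.3

d₁ = 1/p₁ = 1/0.002344″ = 426.62 pc; d₂ = 1/p₂ = 1/0.01524″ = 65.617 pc.
M₁ = m₁ − 5 log₁₀ d₁ + 5 = 4.61 − 13.1502 + 5 = -3.5402.
M₂ = 5.98 − 9.0851 + 5 = 1.8949.
L₁/L₂ = 10^(0.4(M₂ − M₁)) = 10^(0.4 × 5.4351) = 10^2.17404 = 149.29.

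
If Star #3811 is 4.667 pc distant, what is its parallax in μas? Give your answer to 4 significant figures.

214300 μas

p = 1/d = 1/4.667 = 0.21427 arcsec.
= 0.21427 × 10⁶ = 2.1427 × 10^5 μas.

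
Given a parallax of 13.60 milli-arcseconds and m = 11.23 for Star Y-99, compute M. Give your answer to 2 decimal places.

d = 1/p = 1/0.01360″ = 73.529 pc.
m − M = 5 log₁₀(73.529) − 5 = 9.3323 − 5 = 4.3323.
M = m − (m − M) = 11.23 − 4.3323 = 6.90.

M = 6.90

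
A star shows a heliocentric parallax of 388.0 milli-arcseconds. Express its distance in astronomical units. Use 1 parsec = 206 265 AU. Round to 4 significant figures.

p = 388.0 milli-arcseconds = 0.3880 arcsec.
d = 1/p = 1/0.3880 = 2.5773 pc.
In AU: 2.5773 × 206265 = 5.3161 × 10^5 AU.

531600 AU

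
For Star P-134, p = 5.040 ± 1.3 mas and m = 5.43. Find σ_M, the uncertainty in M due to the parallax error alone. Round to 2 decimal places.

σ_M = 0.56 mag

M = m − 5 log₁₀ d + 5 = m + 5 log₁₀ p + 5, so ∂M/∂p = 5/(p ln 10).
σ_M = (5/ln 10) · (σ_p/p) = 2.1715 × 1.3/5.040 = 2.1715 × 0.25794 = 0.56012.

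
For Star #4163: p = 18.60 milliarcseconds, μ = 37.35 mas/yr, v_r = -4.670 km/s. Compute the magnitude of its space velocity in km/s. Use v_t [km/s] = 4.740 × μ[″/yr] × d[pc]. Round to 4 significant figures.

10.60 km/s

d = 1/p = 1/0.01860″ = 53.763 pc.
μ = 37.35 mas/yr = 0.03735 ″/yr.
v_t = 4.740 μ d = 4.740 × 0.03735 × 53.763 = 9.5181 km/s.
v = √(v_r² + v_t²) = √((-4.670)² + 9.5181²) = √112.403 = 10.602 km/s.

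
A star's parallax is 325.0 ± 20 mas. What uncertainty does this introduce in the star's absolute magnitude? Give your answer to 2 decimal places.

σ_M = 0.13 mag

M = m − 5 log₁₀ d + 5 = m + 5 log₁₀ p + 5, so ∂M/∂p = 5/(p ln 10).
σ_M = (5/ln 10) · (σ_p/p) = 2.1715 × 20/325.0 = 2.1715 × 0.061538 = 0.13363.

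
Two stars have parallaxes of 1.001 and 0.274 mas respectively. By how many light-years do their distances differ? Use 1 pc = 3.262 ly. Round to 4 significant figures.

d_A = 1/0.001001″ = 999 pc; d_B = 1/0.0002740″ = 3649.6 pc.
|d_B − d_A| = |3649.6 − 999| = 2650.6 pc = 2650.6 × 3.262 ly = 8646.3 ly.

8646 ly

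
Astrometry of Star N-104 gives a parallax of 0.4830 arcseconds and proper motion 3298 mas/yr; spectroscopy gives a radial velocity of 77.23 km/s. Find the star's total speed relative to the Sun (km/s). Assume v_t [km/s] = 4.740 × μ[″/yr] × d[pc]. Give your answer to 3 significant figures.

d = 1/p = 1/0.4830″ = 2.0704 pc.
μ = 3298 mas/yr = 3.298 ″/yr.
v_t = 4.740 μ d = 4.740 × 3.298 × 2.0704 = 32.366 km/s.
v = √(v_r² + v_t²) = √(77.23² + 32.366²) = √7012.03 = 83.738 km/s.

83.7 km/s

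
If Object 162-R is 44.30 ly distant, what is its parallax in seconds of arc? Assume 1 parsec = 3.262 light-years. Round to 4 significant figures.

0.07363 arcsec

d = 44.30 ly ÷ 3.262 = 13.581 pc.
p = 1/d = 1/13.581 = 0.073632 arcsec.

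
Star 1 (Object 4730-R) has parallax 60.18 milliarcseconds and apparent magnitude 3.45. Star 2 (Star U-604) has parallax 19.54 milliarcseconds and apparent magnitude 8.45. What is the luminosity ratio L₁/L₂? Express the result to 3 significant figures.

L₁/L₂ = 10.5

d₁ = 1/p₁ = 1/0.06018″ = 16.617 pc; d₂ = 1/p₂ = 1/0.01954″ = 51.177 pc.
M₁ = m₁ − 5 log₁₀ d₁ + 5 = 3.45 − 6.1028 + 5 = 2.3472.
M₂ = 8.45 − 8.5454 + 5 = 4.9046.
L₁/L₂ = 10^(0.4(M₂ − M₁)) = 10^(0.4 × 2.5574) = 10^1.02296 = 10.543.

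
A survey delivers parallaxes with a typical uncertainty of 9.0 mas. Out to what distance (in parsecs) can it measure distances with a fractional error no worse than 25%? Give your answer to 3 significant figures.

27.8 pc

σ_d/d = σ_p/p, so the condition is σ_p/p ≤ 0.25, i.e. p ≥ σ_p/0.25.
p_min = 9.0/0.25 = 36 mas = 0.036 arcsec.
d_max = 1/p_min = 1/0.036 = 27.778 pc.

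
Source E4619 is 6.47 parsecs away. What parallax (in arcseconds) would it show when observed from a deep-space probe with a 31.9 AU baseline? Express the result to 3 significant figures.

4.93 arcsec

p (arcsec) = B (AU) / d (pc).
p = 31.9 / 6.47 = 4.9304 arcsec.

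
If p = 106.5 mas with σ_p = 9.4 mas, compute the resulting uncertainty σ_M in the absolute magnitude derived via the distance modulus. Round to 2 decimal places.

σ_M = 0.19 mag

M = m − 5 log₁₀ d + 5 = m + 5 log₁₀ p + 5, so ∂M/∂p = 5/(p ln 10).
σ_M = (5/ln 10) · (σ_p/p) = 2.1715 × 9.4/106.5 = 2.1715 × 0.088263 = 0.19166.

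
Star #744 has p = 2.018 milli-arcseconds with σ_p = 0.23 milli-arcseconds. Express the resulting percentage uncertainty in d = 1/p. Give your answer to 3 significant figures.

11.4%

For d = 1/p, |σ_d/d| = |σ_p/p|.
σ_p/p = 0.23 / 2.018 = 0.11397 = 11.397%.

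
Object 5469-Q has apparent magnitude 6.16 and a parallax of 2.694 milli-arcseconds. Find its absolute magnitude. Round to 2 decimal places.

M = -1.69

d = 1/p = 1/0.002694″ = 371.2 pc.
m − M = 5 log₁₀(371.2) − 5 = 12.8480 − 5 = 7.8480.
M = m − (m − M) = 6.16 − 7.8480 = -1.69.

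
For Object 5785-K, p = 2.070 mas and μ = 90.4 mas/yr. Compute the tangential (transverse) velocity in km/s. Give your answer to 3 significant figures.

d = 1/p = 1/0.002070″ = 483.09 pc.
μ = 90.4 mas/yr = 0.0904 ″/yr.
v_t = 4.74 × μ × d = 4.74 × 0.0904 × 483.09 = 207 km/s.

207 km/s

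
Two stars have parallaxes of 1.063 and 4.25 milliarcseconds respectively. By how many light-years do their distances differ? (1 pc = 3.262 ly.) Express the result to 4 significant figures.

2301 ly

d_A = 1/0.001063″ = 940.73 pc; d_B = 1/0.004250″ = 235.29 pc.
|d_B − d_A| = |235.29 − 940.73| = 705.44 pc = 705.44 × 3.262 ly = 2301.1 ly.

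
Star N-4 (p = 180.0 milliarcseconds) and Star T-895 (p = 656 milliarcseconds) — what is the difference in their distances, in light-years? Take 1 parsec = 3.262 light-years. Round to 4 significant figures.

d_A = 1/0.1800″ = 5.5556 pc; d_B = 1/0.6560″ = 1.5244 pc.
|d_B − d_A| = |1.5244 − 5.5556| = 4.0312 pc = 4.0312 × 3.262 ly = 13.15 ly.

13.15 ly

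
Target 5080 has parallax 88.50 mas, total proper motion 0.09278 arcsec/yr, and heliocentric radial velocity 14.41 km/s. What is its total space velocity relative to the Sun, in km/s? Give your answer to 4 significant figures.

15.24 km/s

d = 1/p = 1/0.08850″ = 11.299 pc.
v_t = 4.740 μ d = 4.740 × 0.09278 × 11.299 = 4.969 km/s.
v = √(v_r² + v_t²) = √(14.41² + 4.969²) = √232.339 = 15.243 km/s.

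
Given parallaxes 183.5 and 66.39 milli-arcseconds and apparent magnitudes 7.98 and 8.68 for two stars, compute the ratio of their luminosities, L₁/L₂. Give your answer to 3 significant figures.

d₁ = 1/p₁ = 1/0.1835″ = 5.4496 pc; d₂ = 1/p₂ = 1/0.06639″ = 15.063 pc.
M₁ = m₁ − 5 log₁₀ d₁ + 5 = 7.98 − 3.6818 + 5 = 9.2982.
M₂ = 8.68 − 5.8896 + 5 = 7.7904.
L₁/L₂ = 10^(0.4(M₂ − M₁)) = 10^(0.4 × (-1.5078)) = 10^(-0.60312) = 0.24939.

L₁/L₂ = 0.249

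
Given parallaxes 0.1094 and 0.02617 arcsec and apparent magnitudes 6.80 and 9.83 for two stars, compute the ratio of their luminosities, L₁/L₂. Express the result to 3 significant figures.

L₁/L₂ = 0.932

d₁ = 1/p₁ = 1/0.1094″ = 9.1408 pc; d₂ = 1/p₂ = 1/0.02617″ = 38.212 pc.
M₁ = m₁ − 5 log₁₀ d₁ + 5 = 6.80 − 4.8049 + 5 = 6.9951.
M₂ = 9.83 − 7.9110 + 5 = 6.9190.
L₁/L₂ = 10^(0.4(M₂ − M₁)) = 10^(0.4 × (-0.0761)) = 10^(-0.03044) = 0.93231.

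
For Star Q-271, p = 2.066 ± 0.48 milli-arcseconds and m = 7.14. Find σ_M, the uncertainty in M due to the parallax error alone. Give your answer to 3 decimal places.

M = m − 5 log₁₀ d + 5 = m + 5 log₁₀ p + 5, so ∂M/∂p = 5/(p ln 10).
σ_M = (5/ln 10) · (σ_p/p) = 2.1715 × 0.48/2.066 = 2.1715 × 0.23233 = 0.5045.

σ_M = 0.505 mag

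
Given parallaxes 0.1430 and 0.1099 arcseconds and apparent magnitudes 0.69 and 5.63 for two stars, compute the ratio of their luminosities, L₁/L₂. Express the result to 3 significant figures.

d₁ = 1/p₁ = 1/0.1430″ = 6.993 pc; d₂ = 1/p₂ = 1/0.1099″ = 9.0992 pc.
M₁ = m₁ − 5 log₁₀ d₁ + 5 = 0.69 − 4.2233 + 5 = 1.4667.
M₂ = 5.63 − 4.7950 + 5 = 5.8350.
L₁/L₂ = 10^(0.4(M₂ − M₁)) = 10^(0.4 × 4.3683) = 10^1.74732 = 55.888.

L₁/L₂ = 55.9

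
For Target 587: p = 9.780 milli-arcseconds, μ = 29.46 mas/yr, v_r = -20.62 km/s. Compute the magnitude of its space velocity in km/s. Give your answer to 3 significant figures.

25.1 km/s

d = 1/p = 1/0.009780″ = 102.25 pc.
μ = 29.46 mas/yr = 0.02946 ″/yr.
v_t = 4.740 μ d = 4.740 × 0.02946 × 102.25 = 14.278 km/s.
v = √(v_r² + v_t²) = √((-20.62)² + 14.278²) = √629.046 = 25.081 km/s.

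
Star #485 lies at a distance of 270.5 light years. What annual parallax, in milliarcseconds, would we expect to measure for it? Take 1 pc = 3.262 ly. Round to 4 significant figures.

12.06 mas

d = 270.5 ly ÷ 3.262 = 82.925 pc.
p = 1/d = 1/82.925 = 0.012059 arcsec.
= 0.012059 × 1000 = 12.059 mas.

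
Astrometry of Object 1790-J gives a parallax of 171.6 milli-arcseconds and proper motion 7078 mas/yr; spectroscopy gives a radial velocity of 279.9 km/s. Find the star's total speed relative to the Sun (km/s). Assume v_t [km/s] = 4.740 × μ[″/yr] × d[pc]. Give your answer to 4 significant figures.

341.4 km/s

d = 1/p = 1/0.1716″ = 5.8275 pc.
μ = 7078 mas/yr = 7.078 ″/yr.
v_t = 4.740 μ d = 4.740 × 7.078 × 5.8275 = 195.51 km/s.
v = √(v_r² + v_t²) = √(279.9² + 195.51²) = √116568 = 341.42 km/s.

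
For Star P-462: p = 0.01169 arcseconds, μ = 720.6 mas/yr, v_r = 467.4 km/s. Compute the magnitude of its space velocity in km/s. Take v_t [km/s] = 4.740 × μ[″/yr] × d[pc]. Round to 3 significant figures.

551 km/s

d = 1/p = 1/0.01169″ = 85.543 pc.
μ = 720.6 mas/yr = 0.7206 ″/yr.
v_t = 4.740 μ d = 4.740 × 0.7206 × 85.543 = 292.18 km/s.
v = √(v_r² + v_t²) = √(467.4² + 292.18²) = √303832 = 551.21 km/s.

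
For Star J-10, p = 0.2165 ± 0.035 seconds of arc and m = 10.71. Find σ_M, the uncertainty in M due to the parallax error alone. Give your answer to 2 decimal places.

σ_M = 0.35 mag

M = m − 5 log₁₀ d + 5 = m + 5 log₁₀ p + 5, so ∂M/∂p = 5/(p ln 10).
σ_M = (5/ln 10) · (σ_p/p) = 2.1715 × 0.035/0.2165 = 2.1715 × 0.16166 = 0.35104.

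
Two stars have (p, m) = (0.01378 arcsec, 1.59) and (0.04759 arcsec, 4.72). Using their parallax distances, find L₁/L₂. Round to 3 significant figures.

L₁/L₂ = 213

d₁ = 1/p₁ = 1/0.01378″ = 72.569 pc; d₂ = 1/p₂ = 1/0.04759″ = 21.013 pc.
M₁ = m₁ − 5 log₁₀ d₁ + 5 = 1.59 − 9.3038 + 5 = -2.7138.
M₂ = 4.72 − 6.6124 + 5 = 3.1076.
L₁/L₂ = 10^(0.4(M₂ − M₁)) = 10^(0.4 × 5.8214) = 10^2.32856 = 213.09.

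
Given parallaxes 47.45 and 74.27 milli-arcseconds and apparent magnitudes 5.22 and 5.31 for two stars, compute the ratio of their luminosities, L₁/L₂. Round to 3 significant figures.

d₁ = 1/p₁ = 1/0.04745″ = 21.075 pc; d₂ = 1/p₂ = 1/0.07427″ = 13.464 pc.
M₁ = m₁ − 5 log₁₀ d₁ + 5 = 5.22 − 6.6188 + 5 = 3.6012.
M₂ = 5.31 − 5.6459 + 5 = 4.6641.
L₁/L₂ = 10^(0.4(M₂ − M₁)) = 10^(0.4 × 1.0629) = 10^0.42516 = 2.6617.

L₁/L₂ = 2.66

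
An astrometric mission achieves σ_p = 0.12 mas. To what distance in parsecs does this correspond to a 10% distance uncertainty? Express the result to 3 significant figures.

833 pc

σ_d/d = σ_p/p, so the condition is σ_p/p ≤ 0.10, i.e. p ≥ σ_p/0.10.
p_min = 0.12/0.10 = 1.2 mas = 0.0012 arcsec.
d_max = 1/p_min = 1/0.0012 = 833.33 pc.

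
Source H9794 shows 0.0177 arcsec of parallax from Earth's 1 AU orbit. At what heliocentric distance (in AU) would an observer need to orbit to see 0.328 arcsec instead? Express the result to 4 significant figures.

Parallax scales linearly with baseline: p ∝ B, so B = p_target / p_Earth × 1 AU.
B = 0.328 / 0.0177 = 18.531 AU.

18.53 AU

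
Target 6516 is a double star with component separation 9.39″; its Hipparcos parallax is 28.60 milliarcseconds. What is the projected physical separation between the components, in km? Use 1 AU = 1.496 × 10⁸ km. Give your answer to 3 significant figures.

d = 1/p = 1/0.02860″ = 34.965 pc.
At distance d (pc), an angle of θ arcsec spans θ·d AU: s = 9.39 × 34.965 = 328.32 AU.
= 328.32 × 1.496 × 10⁸ km = 4.9117 × 10^10 km.

4.91 × 10^10 km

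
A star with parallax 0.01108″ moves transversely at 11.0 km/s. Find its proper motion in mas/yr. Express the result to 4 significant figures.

25.71 mas/yr

d = 1/p = 1/0.01108″ = 90.253 pc.
μ = v_t / (4.74 d) = 11.0 / (4.74 × 90.253) = 11.0 / 427.8 = 0.025713 ″/yr = 25.713 mas/yr.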